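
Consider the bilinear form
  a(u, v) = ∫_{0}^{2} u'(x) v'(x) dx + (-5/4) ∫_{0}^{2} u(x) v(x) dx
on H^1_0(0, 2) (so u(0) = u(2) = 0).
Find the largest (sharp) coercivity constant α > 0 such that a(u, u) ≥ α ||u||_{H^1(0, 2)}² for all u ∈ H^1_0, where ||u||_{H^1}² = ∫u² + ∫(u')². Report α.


α = (-5 + π^2)/(4 + π^2)

Coercivity of a(·,·) on H^1_0(0, 2) means a(u, u) ≥ α ||u||_{H^1}² for every u ∈ H^1_0.
The interval has length L = 2, and Poincaré/coercivity depend only on L. Here a(u, u) = ∫(u')² + (-5/4)·∫u².
Here c = -5/4 < 0 with |c| < (π/L)² = π^2/4, so coercivity still holds. The condition a(u,u) ≥ α||u||_{H^1}² reads (1−α)∫(u')² ≥ (α−c)∫u². Any admissible α is ≤ 1 (rapidly oscillating u have ∫u²/∫(u')² → 0), and α = 1 would force 0 ≥ (1−c)∫u², impossible since c < 1; so 1−α > 0. By the sharp Poincaré inequality on H^1_0 of an interval of length L, ∫(u')² ≥ (π/L)²∫u² with equality for the first sine mode sin(π(x−x₀)/L) (x₀ the left endpoint), so the inequality holds for all u iff (1−α)(π/L)² ≥ α − c, i.e. α ≤ ((π/L)² + c)/((π/L)² + 1) = (1 + c(L/π)²)/(1 + (L/π)²). (Direct route, valid since c ≤ 0: Poincaré gives c∫u² ≥ c(L/π)²∫(u')², so a(u,u) ≥ (1 + c(L/π)²)∫(u')², while ||u||_{H^1}² ≤ (1 + (L/π)²)∫(u')²; dividing yields the same α.) With (π/L)² = π^2/4 and c = -5/4, the largest admissible constant is α = ((π/L)² + c)/((π/L)² + 1).
Simplifying, α = (-5 + π^2)/(4 + π^2).


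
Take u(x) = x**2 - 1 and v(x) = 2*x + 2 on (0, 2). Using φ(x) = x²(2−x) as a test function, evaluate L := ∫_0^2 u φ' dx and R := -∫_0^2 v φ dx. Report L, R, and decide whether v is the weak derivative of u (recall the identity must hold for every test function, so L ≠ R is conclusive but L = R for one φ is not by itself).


LHS = -16/5, RHS = -88/15. No, v is not the weak derivative of u.

u(x) = x**2 - 1, classical derivative u'(x) = 2*x.
φ(x) = x²(2−x), so φ'(x) = x*(4 - 3*x).
Note φ(0) = φ(2) = 0, so the boundary term u·φ vanishes.
LHS = ∫_0^2 u(x) φ'(x) dx = ∫_0^2 (-3*x^4 + 4*x^3 + 3*x^2 - 4*x) dx. Term by term:
  ∫_0^2 -3*x^4 dx = -96/5;  ∫_0^2 4*x^3 dx = 16;  ∫_0^2 3*x^2 dx = 8;
  ∫_0^2 -4*x dx = -8.
Sum: -96/5 + 16 + 8 − 8 = -16/5.
So LHS = -16/5.
∫_0^2 v(x) φ(x) dx = ∫_0^2 (-2*x^4 + 2*x^3 + 4*x^2) dx. Term by term:
  ∫_0^2 -2*x^4 dx = -64/5;  ∫_0^2 2*x^3 dx = 8;  ∫_0^2 4*x^2 dx = 32/3.
Sum: -64/5 + 8 + 32/3 = 88/15.
So RHS = -∫_0^2 v(x) φ(x) dx = -88/15.
LHS − RHS = 8/3 ≠ 0, so the identity fails.
(For a valid weak derivative the identity must hold for EVERY test function, in particular this one. The failure shows v is NOT the weak derivative of u.)
Correct weak derivative would be u'(x) = 2*x.


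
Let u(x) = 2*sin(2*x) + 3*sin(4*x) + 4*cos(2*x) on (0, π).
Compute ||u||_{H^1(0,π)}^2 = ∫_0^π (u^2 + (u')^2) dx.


||u||_{H^1(0,π)}^2 = 253*π/2

u'(x) = -8*sin(2*x) + 4*cos(2*x) + 12*cos(4*x).
Expand u² and (u')² and integrate term by term on (0, π), using: for integers n ≥ 1, ∫_0^π sin²(nx) dx = ∫_0^π cos²(nx) dx = π/2; for n ≠ n', ∫_0^π sin(nx)sin(n'x) dx = ∫_0^π cos(nx)cos(n'x) dx = 0; and by product-to-sum, ∫_0^π sin(nx)cos(n'x) dx = ½∫_0^π [sin((n+n')x) + sin((n−n')x)] dx, which is 0 when n+n' is even and 2n/(n²−n'²) when n+n' is odd (it need not vanish on (0, π)).
  u² squared terms: (2)²·∫sin(2x)² dx = 4·π/2 = 2*π;  (3)²·∫sin(4x)² dx = 9·π/2 = 9*π/2;  (4)²·∫cos(2x)² dx = 16·π/2 = 8*π.
  u² cross terms: 2·(2)·(3)·∫sin(2x)·sin(4x) dx = 12·(0) = 0;  2·(2)·(4)·∫sin(2x)·cos(2x) dx = 16·(0) = 0;  2·(3)·(4)·∫sin(4x)·cos(2x) dx = 24·(0) = 0.
  So ∫_0^π u² dx = 2*π + 9*π/2 + 8*π + 0 + 0 + 0 = 29*π/2.
  (u')² squared terms: (-8)²·∫sin(2x)² dx = 64·π/2 = 32*π;  (4)²·∫cos(2x)² dx = 16·π/2 = 8*π;  (12)²·∫cos(4x)² dx = 144·π/2 = 72*π.
  (u')² cross terms: 2·(-8)·(4)·∫sin(2x)·cos(2x) dx = -64·(0) = 0;  2·(-8)·(12)·∫sin(2x)·cos(4x) dx = -192·(0) = 0;  2·(4)·(12)·∫cos(2x)·cos(4x) dx = 96·(0) = 0.
  So ∫_0^π (u')² dx = 32*π + 8*π + 72*π + 0 + 0 + 0 = 112*π.
||u||_{H^1}^2 = (29*π/2) + (112*π) = 253*π/2.


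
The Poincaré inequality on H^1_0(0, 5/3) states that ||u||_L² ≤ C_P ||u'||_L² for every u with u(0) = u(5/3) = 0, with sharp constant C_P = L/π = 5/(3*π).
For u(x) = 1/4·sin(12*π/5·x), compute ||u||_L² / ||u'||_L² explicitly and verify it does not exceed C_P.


||u||_L² / ||u'||_L² = 5/(12*π) < C_P = 5/(3*π).

u(x) = 1/4·sin(12*π/5·x), so u'(x) = 3*π*cos(12*π*x/5)/5.
Writing u(x) = A·sin(kπx/L) with A = 1/4 and k = 4, use ∫_0^L sin²(kπx/L) dx = L/2 and ∫_0^L cos²(kπx/L) dx = L/2.
u² = 1/16·sin²(12*π/5·x) and (u')² = 9*π^2/25·cos²(12*π/5·x), and each of sin², cos² integrates to L/2 = 5/6 over (0, 5/3).
∫_0^5/3 u² dx = 5/96, so ||u||_L² = sqrt(30)/24.
∫_0^5/3 (u')² dx = 3*π^2/10, so ||u'||_L² = sqrt(30)*π/10.
Ratio ||u||_L² / ||u'||_L² = 5/(12*π).
Sharp Poincaré constant on H^1_0(0, 5/3) is C_P = L/π = 5/(3*π), achieved by sin(3*π/5·x).
This is the k = 4 harmonic; the ratio L/(kπ) is strictly less than C_P = L/π, consistent with the sharp inequality ||u||_L² ≤ C_P ||u'||_L².


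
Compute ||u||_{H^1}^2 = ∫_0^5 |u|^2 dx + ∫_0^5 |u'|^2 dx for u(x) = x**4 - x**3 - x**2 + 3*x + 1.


||u||_{H^1}^2 = 61213325/252

The H^1 norm (squared) on an interval (0, L) is
  ||u||_{H^1}^2 = ∫_0^L u(x)^2 dx + ∫_0^L u'(x)^2 dx.
Compute u'(x) = 4*x**3 - 3*x**2 - 2*x + 3.
Then u(x)^2 = x**8 - 2*x**7 - x**6 + 8*x**5 - 3*x**4 - 8*x**3 + 7*x**2 + 6*x + 1 and u'(x)^2 = 16*x**6 - 24*x**5 - 7*x**4 + 36*x**3 - 14*x**2 - 12*x + 9.
Integrate each monomial from 0 to 5 using ∫_0^5 c·x^n dx = c·5^(n+1)/(n+1):
  ∫_0^5 u(x)^2 dx = ∫_0^5 (x^8 - 2*x^7 - x^6 + 8*x^5 - 3*x^4 - 8*x^3 + 7*x^2 + 6*x + 1) dx. Term by term:
    ∫_0^5 x^8 dx = 1953125/9;  ∫_0^5 -2*x^7 dx = -390625/4;  ∫_0^5 -x^6 dx = -78125/7;
    ∫_0^5 8*x^5 dx = 62500/3;  ∫_0^5 -3*x^4 dx = -1875;  ∫_0^5 -8*x^3 dx = -1250;
    ∫_0^5 7*x^2 dx = 875/3;  ∫_0^5 6*x dx = 75;  ∫_0^5 1 dx = 5.
  Sum: 1953125/9 − 390625/4 − 78125/7 + 62500/3 − 1875 − 1250 + 875/3 + 75 + 5 = 31821785/252.
  ∫_0^5 u'(x)^2 dx = ∫_0^5 (16*x^6 - 24*x^5 - 7*x^4 + 36*x^3 - 14*x^2 - 12*x + 9) dx. Term by term:
    ∫_0^5 16*x^6 dx = 1250000/7;  ∫_0^5 -24*x^5 dx = -62500;  ∫_0^5 -7*x^4 dx = -4375;
    ∫_0^5 36*x^3 dx = 5625;  ∫_0^5 -14*x^2 dx = -1750/3;  ∫_0^5 -12*x dx = -150;
    ∫_0^5 9 dx = 45.
  Sum: 1250000/7 − 62500 − 4375 + 5625 − 1750/3 − 150 + 45 = 2449295/21.
Adding: ||u||_{H^1}^2 = 31821785/252 + 2449295/21 = 61213325/252.


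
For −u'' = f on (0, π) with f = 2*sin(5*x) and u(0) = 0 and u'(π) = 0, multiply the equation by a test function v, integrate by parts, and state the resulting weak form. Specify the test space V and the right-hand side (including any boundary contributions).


V = {v ∈ H^1(0, π) : v(0) = 0} (test functions vanish at x = 0 where u is specified); weak form: ∫_0^π u'v' dx = ∫_0^π (2*sin(5*x)) v dx for all v ∈ V.

Multiply both sides by a test function v and integrate from 0 to π:
  ∫_0^π −u''(x) v(x) dx = ∫_0^π f(x) v(x) dx.
Integrate the LHS by parts once:
  ∫_0^π −u'' v dx = −[u'(x) v(x)]_0^π + ∫_0^π u'(x) v'(x) dx.
Thus ∫_0^π u'(x) v'(x) dx = ∫_0^π f(x) v(x) dx + [u'(x) v(x)]_0^π.
Choose V so that boundary terms are either known or forced to vanish.
Mixed BC: u(0) = 0 (Dirichlet) and u'(π) = 0 (Neumann). Define V = {v ∈ H^1(0, π) : v(0) = 0}. Then [u' v]_0^π = u'(π)·v(π) − u'(0)·0 = 0.
Weak formulation: find u (satisfying any essential BC) such that ∫_0^π u'(x) v'(x) dx = ∫_0^π f v dx for all v ∈ V (Dirichlet at 0 absorbed into V; the Neumann datum at x = π is zero, so no boundary term remains).
Substituting f(x) = 2*sin(5*x), the right-hand side is ∫_0^π (2*sin(5*x)) v dx.


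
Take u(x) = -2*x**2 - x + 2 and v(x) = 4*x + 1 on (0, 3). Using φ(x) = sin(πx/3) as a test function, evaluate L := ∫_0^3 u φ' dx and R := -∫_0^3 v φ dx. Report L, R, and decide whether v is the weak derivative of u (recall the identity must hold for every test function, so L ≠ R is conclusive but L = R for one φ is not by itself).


LHS = 42/π, RHS = -42/π. No, v is not the weak derivative of u.

u(x) = -2*x**2 - x + 2, classical derivative u'(x) = -4*x - 1.
φ(x) = sin(πx/3), so φ'(x) = π*cos(π*x/3)/3.
Note φ(0) = φ(3) = 0, so the boundary term u·φ vanishes.
LHS = ∫_0^3 u(x) φ'(x) dx = ∫_0^3 (-2*π*x^2*cos(π*x/3)/3 - π*x*cos(π*x/3)/3 + 2*π*cos(π*x/3)/3) dx. Term by term:
  ∫_0^3 2*π*cos(π*x/3)/3 dx = 0;  ∫_0^3 -2*π*x^2*cos(π*x/3)/3 dx = 36/π;  ∫_0^3 -π*x*cos(π*x/3)/3 dx = 6/π.
Sum: 0 + 36/π + 6/π = 42/π.
So LHS = 42/π.
∫_0^3 v(x) φ(x) dx = ∫_0^3 (4*x*sin(π*x/3) + sin(π*x/3)) dx. Term by term:
  ∫_0^3 4*x*sin(π*x/3) dx = 36/π;  ∫_0^3 sin(π*x/3) dx = 6/π.
Sum: 36/π + 6/π = 42/π.
So RHS = -∫_0^3 v(x) φ(x) dx = -42/π.
LHS − RHS = 84/π ≠ 0, so the identity fails.
(For a valid weak derivative the identity must hold for EVERY test function, in particular this one. The failure shows v is NOT the weak derivative of u.)
Correct weak derivative would be u'(x) = -4*x - 1.


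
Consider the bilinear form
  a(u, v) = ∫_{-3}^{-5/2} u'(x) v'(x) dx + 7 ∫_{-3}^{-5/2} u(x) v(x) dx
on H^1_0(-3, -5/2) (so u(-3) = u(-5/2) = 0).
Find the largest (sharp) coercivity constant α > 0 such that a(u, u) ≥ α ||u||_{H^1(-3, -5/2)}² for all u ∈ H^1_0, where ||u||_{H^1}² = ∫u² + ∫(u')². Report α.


α = 1

Coercivity of a(·,·) on H^1_0(-3, -5/2) means a(u, u) ≥ α ||u||_{H^1}² for every u ∈ H^1_0.
The interval has length L = 1/2, and Poincaré/coercivity depend only on L. Here a(u, u) = ∫(u')² + (7)·∫u².
Here c = 7 ≥ 1, so a(u,u) = ∫(u')² + c∫u² ≥ ∫(u')² + ∫u² = ||u||_{H^1}², i.e. α = 1 works. No larger α is possible: a(u,u) ≥ α||u||_{H^1}² means (1−α)∫(u')² ≥ (α−c)∫u², and for the modes u_n = sin(nπ(x−x₀)/L) (x₀ the left endpoint) one has ∫u_n²/∫(u_n')² = (L/(nπ))² → 0, so a(u_n,u_n)/||u_n||_{H^1}² → 1. Hence the optimal constant is α = 1.
Therefore α = 1.


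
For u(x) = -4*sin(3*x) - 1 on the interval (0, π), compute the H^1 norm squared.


||u||_{H^1(0,π)}^2 = 16/3 + 81*π

u'(x) = -12*cos(3*x).
Expand u² and (u')² and integrate term by term on (0, π), using: for integers n ≥ 1, ∫_0^π sin²(nx) dx = ∫_0^π cos²(nx) dx = π/2; for n ≠ n', ∫_0^π sin(nx)sin(n'x) dx = ∫_0^π cos(nx)cos(n'x) dx = 0; and by product-to-sum, ∫_0^π sin(nx)cos(n'x) dx = ½∫_0^π [sin((n+n')x) + sin((n−n')x)] dx, which is 0 when n+n' is even and 2n/(n²−n'²) when n+n' is odd (it need not vanish on (0, π)). For the constant mode: ∫_0^π 1 dx = π, ∫_0^π cos(nx) dx = 0, ∫_0^π sin(nx) dx = (1−(−1)^n)/n.
  u² squared terms: (-1)²·∫1 dx = 1·π = π;  (-4)²·∫sin(3x)² dx = 16·π/2 = 8*π.
  u² cross terms: 2·(-1)·(-4)·∫1·sin(3x) dx = 8·(2/3) = 16/3.
  So ∫_0^π u² dx = π + 8*π + 16/3 = 16/3 + 9*π.
  (u')² squared terms: (-12)²·∫cos(3x)² dx = 144·π/2 = 72*π.
  So ∫_0^π (u')² dx = 72*π.
||u||_{H^1}^2 = (16/3 + 9*π) + (72*π) = 16/3 + 81*π.


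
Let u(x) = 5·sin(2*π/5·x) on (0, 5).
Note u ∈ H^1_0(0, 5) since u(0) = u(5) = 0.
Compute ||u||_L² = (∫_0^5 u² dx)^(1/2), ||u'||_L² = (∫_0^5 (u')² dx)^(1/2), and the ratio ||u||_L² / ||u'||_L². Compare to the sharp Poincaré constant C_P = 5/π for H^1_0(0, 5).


||u||_L² / ||u'||_L² = 5/(2*π) < C_P = 5/π.

u(x) = 5·sin(2*π/5·x), so u'(x) = 2*π*cos(2*π*x/5).
Writing u(x) = A·sin(kπx/L) with A = 5 and k = 2, use ∫_0^L sin²(kπx/L) dx = L/2 and ∫_0^L cos²(kπx/L) dx = L/2.
u² = 25·sin²(2*π/5·x) and (u')² = 4*π^2·cos²(2*π/5·x), and each of sin², cos² integrates to L/2 = 5/2 over (0, 5).
∫_0^5 u² dx = 125/2, so ||u||_L² = 5*sqrt(10)/2.
∫_0^5 (u')² dx = 10*π^2, so ||u'||_L² = sqrt(10)*π.
Ratio ||u||_L² / ||u'||_L² = 5/(2*π).
Sharp Poincaré constant on H^1_0(0, 5) is C_P = L/π = 5/π, achieved by sin(π/5·x).
This is the k = 2 harmonic; the ratio L/(kπ) is strictly less than C_P = L/π, consistent with the sharp inequality ||u||_L² ≤ C_P ||u'||_L².


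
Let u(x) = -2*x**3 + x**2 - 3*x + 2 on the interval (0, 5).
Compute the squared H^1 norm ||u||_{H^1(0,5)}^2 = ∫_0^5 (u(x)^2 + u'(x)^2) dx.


||u||_{H^1}^2 = 2557255/42

The H^1 norm (squared) on an interval (0, L) is
  ||u||_{H^1}^2 = ∫_0^L u(x)^2 dx + ∫_0^L u'(x)^2 dx.
Compute u'(x) = -6*x**2 + 2*x - 3.
Then u(x)^2 = 4*x**6 - 4*x**5 + 13*x**4 - 14*x**3 + 13*x**2 - 12*x + 4 and u'(x)^2 = 36*x**4 - 24*x**3 + 40*x**2 - 12*x + 9.
Integrate each monomial from 0 to 5 using ∫_0^5 c·x^n dx = c·5^(n+1)/(n+1):
  ∫_0^5 u(x)^2 dx = ∫_0^5 (4*x^6 - 4*x^5 + 13*x^4 - 14*x^3 + 13*x^2 - 12*x + 4) dx. Term by term:
    ∫_0^5 4*x^6 dx = 312500/7;  ∫_0^5 -4*x^5 dx = -31250/3;  ∫_0^5 13*x^4 dx = 8125;
    ∫_0^5 -14*x^3 dx = -4375/2;  ∫_0^5 13*x^2 dx = 1625/3;  ∫_0^5 -12*x dx = -150;
    ∫_0^5 4 dx = 20.
  Sum: 312500/7 − 31250/3 + 8125 − 4375/2 + 1625/3 − 150 + 20 = 568055/14.
  ∫_0^5 u'(x)^2 dx = ∫_0^5 (36*x^4 - 24*x^3 + 40*x^2 - 12*x + 9) dx. Term by term:
    ∫_0^5 36*x^4 dx = 22500;  ∫_0^5 -24*x^3 dx = -3750;  ∫_0^5 40*x^2 dx = 5000/3;
    ∫_0^5 -12*x dx = -150;  ∫_0^5 9 dx = 45.
  Sum: 22500 − 3750 + 5000/3 − 150 + 45 = 60935/3.
Adding: ||u||_{H^1}^2 = 568055/14 + 60935/3 = 2557255/42.


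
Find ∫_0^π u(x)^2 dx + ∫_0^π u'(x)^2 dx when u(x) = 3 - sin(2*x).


||u||_{H^1(0,π)}^2 = 23*π/2

u'(x) = -2*cos(2*x).
Expand u² and (u')² and integrate term by term on (0, π), using: for integers n ≥ 1, ∫_0^π sin²(nx) dx = ∫_0^π cos²(nx) dx = π/2; for n ≠ n', ∫_0^π sin(nx)sin(n'x) dx = ∫_0^π cos(nx)cos(n'x) dx = 0; and by product-to-sum, ∫_0^π sin(nx)cos(n'x) dx = ½∫_0^π [sin((n+n')x) + sin((n−n')x)] dx, which is 0 when n+n' is even and 2n/(n²−n'²) when n+n' is odd (it need not vanish on (0, π)). For the constant mode: ∫_0^π 1 dx = π, ∫_0^π cos(nx) dx = 0, ∫_0^π sin(nx) dx = (1−(−1)^n)/n.
  u² squared terms: (3)²·∫1 dx = 9·π = 9*π;  (-1)²·∫sin(2x)² dx = 1·π/2 = π/2.
  u² cross terms: 2·(3)·(-1)·∫1·sin(2x) dx = -6·(0) = 0.
  So ∫_0^π u² dx = 9*π + π/2 + 0 = 19*π/2.
  (u')² squared terms: (-2)²·∫cos(2x)² dx = 4·π/2 = 2*π.
  So ∫_0^π (u')² dx = 2*π.
||u||_{H^1}^2 = (19*π/2) + (2*π) = 23*π/2.


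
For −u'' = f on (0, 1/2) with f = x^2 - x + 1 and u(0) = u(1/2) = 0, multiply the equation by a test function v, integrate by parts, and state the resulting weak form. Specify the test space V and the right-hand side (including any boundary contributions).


V = H^1_0(0, 1/2) (so v(0) = v(1/2) = 0); weak form: ∫_0^1/2 u'v' dx = ∫_0^1/2 (x^2 - x + 1) v dx for all v ∈ V.

Multiply both sides by a test function v and integrate from 0 to 1/2:
  ∫_0^1/2 −u''(x) v(x) dx = ∫_0^1/2 f(x) v(x) dx.
Integrate the LHS by parts once:
  ∫_0^1/2 −u'' v dx = −[u'(x) v(x)]_0^1/2 + ∫_0^1/2 u'(x) v'(x) dx.
Thus ∫_0^1/2 u'(x) v'(x) dx = ∫_0^1/2 f(x) v(x) dx + [u'(x) v(x)]_0^1/2.
Choose V so that boundary terms are either known or forced to vanish.
u is Dirichlet: u(0) = u(1/2) = 0. Let V = H^1_0(0, 1/2); then v(0) = v(1/2) = 0, and [u' v]_0^1/2 = 0.
Weak formulation: find u (satisfying any essential BC) such that ∫_0^1/2 u'(x) v'(x) dx = ∫_0^1/2 f v dx for all v ∈ V.
Substituting f(x) = x^2 - x + 1, the right-hand side is ∫_0^1/2 (x^2 - x + 1) v dx.


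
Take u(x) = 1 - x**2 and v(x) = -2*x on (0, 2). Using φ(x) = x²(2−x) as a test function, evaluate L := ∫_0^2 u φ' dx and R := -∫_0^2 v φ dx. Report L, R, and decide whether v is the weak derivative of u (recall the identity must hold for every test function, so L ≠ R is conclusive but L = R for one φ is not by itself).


LHS = 16/5, RHS = 16/5. Yes, v = u' weakly.

u(x) = 1 - x**2, classical derivative u'(x) = -2*x.
φ(x) = x²(2−x), so φ'(x) = x*(4 - 3*x).
Note φ(0) = φ(2) = 0, so the boundary term u·φ vanishes.
LHS = ∫_0^2 u(x) φ'(x) dx = ∫_0^2 (3*x^4 - 4*x^3 - 3*x^2 + 4*x) dx. Term by term:
  ∫_0^2 3*x^4 dx = 96/5;  ∫_0^2 -4*x^3 dx = -16;  ∫_0^2 -3*x^2 dx = -8;
  ∫_0^2 4*x dx = 8.
Sum: 96/5 − 16 − 8 + 8 = 16/5.
So LHS = 16/5.
∫_0^2 v(x) φ(x) dx = ∫_0^2 (2*x^4 - 4*x^3) dx. Term by term:
  ∫_0^2 2*x^4 dx = 64/5;  ∫_0^2 -4*x^3 dx = -16.
Sum: 64/5 − 16 = -16/5.
So RHS = -∫_0^2 v(x) φ(x) dx = 16/5.
LHS = RHS, so the identity holds for this test φ.
Moreover u is smooth here and v(x) = u'(x) = -2*x pointwise, so the identity holds for every test function. Hence v is the weak derivative of u.


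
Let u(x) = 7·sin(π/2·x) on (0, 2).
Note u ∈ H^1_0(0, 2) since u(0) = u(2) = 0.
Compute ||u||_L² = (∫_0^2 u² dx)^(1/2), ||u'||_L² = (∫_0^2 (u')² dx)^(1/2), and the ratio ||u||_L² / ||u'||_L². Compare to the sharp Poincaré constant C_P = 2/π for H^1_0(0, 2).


||u||_L² / ||u'||_L² = 2/π = C_P.

u(x) = 7·sin(π/2·x), so u'(x) = 7*π*cos(π*x/2)/2.
Writing u(x) = A·sin(kπx/L) with A = 7 and k = 1, use ∫_0^L sin²(kπx/L) dx = L/2 and ∫_0^L cos²(kπx/L) dx = L/2.
u² = 49·sin²(π/2·x) and (u')² = 49*π^2/4·cos²(π/2·x), and each of sin², cos² integrates to L/2 = 1 over (0, 2).
∫_0^2 u² dx = 49, so ||u||_L² = 7.
∫_0^2 (u')² dx = 49*π^2/4, so ||u'||_L² = 7*π/2.
Ratio ||u||_L² / ||u'||_L² = 2/π.
Sharp Poincaré constant on H^1_0(0, 2) is C_P = L/π = 2/π, achieved by sin(π/2·x).
This is the k = 1 eigenfunction (up to amplitude), so the ratio equals the sharp Poincaré constant exactly.


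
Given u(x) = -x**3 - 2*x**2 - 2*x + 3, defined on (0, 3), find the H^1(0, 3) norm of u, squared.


||u||_{H^1}^2 = 167169/70

The H^1 norm (squared) on an interval (0, L) is
  ||u||_{H^1}^2 = ∫_0^L u(x)^2 dx + ∫_0^L u'(x)^2 dx.
Compute u'(x) = -3*x**2 - 4*x - 2.
Then u(x)^2 = x**6 + 4*x**5 + 8*x**4 + 2*x**3 - 8*x**2 - 12*x + 9 and u'(x)^2 = 9*x**4 + 24*x**3 + 28*x**2 + 16*x + 4.
Integrate each monomial from 0 to 3 using ∫_0^3 c·x^n dx = c·3^(n+1)/(n+1):
  ∫_0^3 u(x)^2 dx = ∫_0^3 (x^6 + 4*x^5 + 8*x^4 + 2*x^3 - 8*x^2 - 12*x + 9) dx. Term by term:
    ∫_0^3 x^6 dx = 2187/7;  ∫_0^3 4*x^5 dx = 486;  ∫_0^3 8*x^4 dx = 1944/5;
    ∫_0^3 2*x^3 dx = 81/2;  ∫_0^3 -8*x^2 dx = -72;  ∫_0^3 -12*x dx = -54;
    ∫_0^3 9 dx = 27.
  Sum: 2187/7 + 486 + 1944/5 + 81/2 − 72 − 54 + 27 = 79011/70.
  ∫_0^3 u'(x)^2 dx = ∫_0^3 (9*x^4 + 24*x^3 + 28*x^2 + 16*x + 4) dx. Term by term:
    ∫_0^3 9*x^4 dx = 2187/5;  ∫_0^3 24*x^3 dx = 486;  ∫_0^3 28*x^2 dx = 252;
    ∫_0^3 16*x dx = 72;  ∫_0^3 4 dx = 12.
  Sum: 2187/5 + 486 + 252 + 72 + 12 = 6297/5.
Adding: ||u||_{H^1}^2 = 79011/70 + 6297/5 = 167169/70.


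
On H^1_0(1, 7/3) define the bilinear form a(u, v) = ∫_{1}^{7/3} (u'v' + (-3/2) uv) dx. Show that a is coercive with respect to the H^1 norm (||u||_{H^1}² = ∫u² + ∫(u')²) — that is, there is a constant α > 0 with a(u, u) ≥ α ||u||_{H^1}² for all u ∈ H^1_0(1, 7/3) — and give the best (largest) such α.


α = 3*(-8 + 3*π^2)/(16 + 9*π^2)

Coercivity of a(·,·) on H^1_0(1, 7/3) means a(u, u) ≥ α ||u||_{H^1}² for every u ∈ H^1_0.
The interval has length L = 4/3, and Poincaré/coercivity depend only on L. Here a(u, u) = ∫(u')² + (-3/2)·∫u².
Here c = -3/2 < 0 with |c| < (π/L)² = 9*π^2/16, so coercivity still holds. The condition a(u,u) ≥ α||u||_{H^1}² reads (1−α)∫(u')² ≥ (α−c)∫u². Any admissible α is ≤ 1 (rapidly oscillating u have ∫u²/∫(u')² → 0), and α = 1 would force 0 ≥ (1−c)∫u², impossible since c < 1; so 1−α > 0. By the sharp Poincaré inequality on H^1_0 of an interval of length L, ∫(u')² ≥ (π/L)²∫u² with equality for the first sine mode sin(π(x−x₀)/L) (x₀ the left endpoint), so the inequality holds for all u iff (1−α)(π/L)² ≥ α − c, i.e. α ≤ ((π/L)² + c)/((π/L)² + 1) = (1 + c(L/π)²)/(1 + (L/π)²). (Direct route, valid since c ≤ 0: Poincaré gives c∫u² ≥ c(L/π)²∫(u')², so a(u,u) ≥ (1 + c(L/π)²)∫(u')², while ||u||_{H^1}² ≤ (1 + (L/π)²)∫(u')²; dividing yields the same α.) With (π/L)² = 9*π^2/16 and c = -3/2, the largest admissible constant is α = ((π/L)² + c)/((π/L)² + 1).
Simplifying, α = 3*(-8 + 3*π^2)/(16 + 9*π^2).


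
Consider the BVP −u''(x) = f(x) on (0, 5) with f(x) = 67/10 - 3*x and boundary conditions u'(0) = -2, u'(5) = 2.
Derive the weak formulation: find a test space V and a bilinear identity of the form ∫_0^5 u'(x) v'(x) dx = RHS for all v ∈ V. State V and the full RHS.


V = H^1(0, 5) (v unrestricted at boundary; u is determined up to an additive constant); weak form: ∫_0^5 u'v' dx = ∫_0^5 (67/10 - 3*x) v dx + 2·v(5) + 2·v(0) for all v ∈ V.

Multiply both sides by a test function v and integrate from 0 to 5:
  ∫_0^5 −u''(x) v(x) dx = ∫_0^5 f(x) v(x) dx.
Integrate the LHS by parts once:
  ∫_0^5 −u'' v dx = −[u'(x) v(x)]_0^5 + ∫_0^5 u'(x) v'(x) dx.
Thus ∫_0^5 u'(x) v'(x) dx = ∫_0^5 f(x) v(x) dx + [u'(x) v(x)]_0^5.
Choose V so that boundary terms are either known or forced to vanish.
u has inhomogeneous Neumann u'(0) = -2, u'(5) = 2. [u' v]_0^5 = (2)·v(5) − (-2)·v(0) = 2·v(5) + 2·v(0). Take V = H^1(0, 5); boundary term becomes part of RHS.
Weak formulation: find u (satisfying any essential BC) such that ∫_0^5 u'(x) v'(x) dx = ∫_0^5 f v dx + 2·v(5) + 2·v(0) for all v ∈ V (Neumann data are natural BCs: they enter the RHS as boundary terms).
Substituting f(x) = 67/10 - 3*x, the right-hand side is ∫_0^5 (67/10 - 3*x) v dx + 2·v(5) + 2·v(0).
Compatibility check (pure Neumann): taking v ≡ 1 ∈ V gives 0 = ∫_0^5 f dx + (2) − (-2), i.e. ∫_0^5 f dx must equal u'(0) − u'(5) = -4. Indeed ∫_0^5 (67/10 - 3*x) dx = -4, so the data are compatible. The solution is then unique only up to an additive constant (fix it e.g. by requiring ∫_0^5 u dx = 0).


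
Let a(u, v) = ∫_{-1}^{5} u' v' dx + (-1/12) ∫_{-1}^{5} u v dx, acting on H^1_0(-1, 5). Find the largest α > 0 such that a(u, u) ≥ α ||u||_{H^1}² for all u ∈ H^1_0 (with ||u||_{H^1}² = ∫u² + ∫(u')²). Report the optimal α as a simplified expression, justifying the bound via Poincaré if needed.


α = (-3 + π^2)/(π^2 + 36)

Coercivity of a(·,·) on H^1_0(-1, 5) means a(u, u) ≥ α ||u||_{H^1}² for every u ∈ H^1_0.
The interval has length L = 6, and Poincaré/coercivity depend only on L. Here a(u, u) = ∫(u')² + (-1/12)·∫u².
Here c = -1/12 < 0 with |c| < (π/L)² = π^2/36, so coercivity still holds. The condition a(u,u) ≥ α||u||_{H^1}² reads (1−α)∫(u')² ≥ (α−c)∫u². Any admissible α is ≤ 1 (rapidly oscillating u have ∫u²/∫(u')² → 0), and α = 1 would force 0 ≥ (1−c)∫u², impossible since c < 1; so 1−α > 0. By the sharp Poincaré inequality on H^1_0 of an interval of length L, ∫(u')² ≥ (π/L)²∫u² with equality for the first sine mode sin(π(x−x₀)/L) (x₀ the left endpoint), so the inequality holds for all u iff (1−α)(π/L)² ≥ α − c, i.e. α ≤ ((π/L)² + c)/((π/L)² + 1) = (1 + c(L/π)²)/(1 + (L/π)²). (Direct route, valid since c ≤ 0: Poincaré gives c∫u² ≥ c(L/π)²∫(u')², so a(u,u) ≥ (1 + c(L/π)²)∫(u')², while ||u||_{H^1}² ≤ (1 + (L/π)²)∫(u')²; dividing yields the same α.) With (π/L)² = π^2/36 and c = -1/12, the largest admissible constant is α = ((π/L)² + c)/((π/L)² + 1).
Simplifying, α = (-3 + π^2)/(π^2 + 36).


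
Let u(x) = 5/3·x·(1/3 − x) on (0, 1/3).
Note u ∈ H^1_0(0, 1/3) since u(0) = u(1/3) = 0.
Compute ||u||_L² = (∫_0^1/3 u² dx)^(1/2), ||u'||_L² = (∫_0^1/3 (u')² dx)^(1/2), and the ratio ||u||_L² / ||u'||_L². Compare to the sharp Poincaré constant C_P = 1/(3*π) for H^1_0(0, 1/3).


||u||_L² / ||u'||_L² = sqrt(10)/30 < C_P = 1/(3*π).

u(x) = 5/3·x·(1/3 − x), so u'(x) = 5/9 - 10*x/3.
u(x) = 5/3·x·(1/3 − x) vanishes at x = 0 and x = 1/3, so u ∈ H^1_0(0, 1/3). Differentiate via the product rule and integrate the resulting polynomials term by term.
  ∫_0^1/3 u² dx = ∫_0^1/3 (25*x^4/9 - 50*x^3/27 + 25*x^2/81) dx. Term by term:
    ∫_0^1/3 25*x^4/9 dx = 5/2187;  ∫_0^1/3 -50*x^3/27 dx = -25/4374;  ∫_0^1/3 25*x^2/81 dx = 25/6561.
  Sum: 5/2187 − 25/4374 + 25/6561 = 5/13122.
  ∫_0^1/3 (u')² dx = ∫_0^1/3 (100*x^2/9 - 100*x/27 + 25/81) dx. Term by term:
    ∫_0^1/3 100*x^2/9 dx = 100/729;  ∫_0^1/3 -100*x/27 dx = -50/243;  ∫_0^1/3 25/81 dx = 25/243.
  Sum: 100/729 − 50/243 + 25/243 = 25/729.
∫_0^1/3 u² dx = 5/13122, so ||u||_L² = sqrt(10)/162.
∫_0^1/3 (u')² dx = 25/729, so ||u'||_L² = 5/27.
Ratio ||u||_L² / ||u'||_L² = sqrt(10)/30.
Sharp Poincaré constant on H^1_0(0, 1/3) is C_P = L/π = 1/(3*π), achieved by sin(3*π·x).
A polynomial bump cannot attain the sharp Poincaré constant (only the first sine eigenfunction does), so the ratio is strictly less than C_P, consistent with ||u||_L² ≤ C_P ||u'||_L².


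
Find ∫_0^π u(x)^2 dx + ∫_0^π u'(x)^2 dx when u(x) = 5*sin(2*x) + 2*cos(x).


||u||_{H^1(0,π)}^2 = 160/3 + 133*π/2

u'(x) = -2*sin(x) + 10*cos(2*x).
Expand u² and (u')² and integrate term by term on (0, π), using: for integers n ≥ 1, ∫_0^π sin²(nx) dx = ∫_0^π cos²(nx) dx = π/2; for n ≠ n', ∫_0^π sin(nx)sin(n'x) dx = ∫_0^π cos(nx)cos(n'x) dx = 0; and by product-to-sum, ∫_0^π sin(nx)cos(n'x) dx = ½∫_0^π [sin((n+n')x) + sin((n−n')x)] dx, which is 0 when n+n' is even and 2n/(n²−n'²) when n+n' is odd (it need not vanish on (0, π)).
  u² squared terms: (2)²·∫cos(x)² dx = 4·π/2 = 2*π;  (5)²·∫sin(2x)² dx = 25·π/2 = 25*π/2.
  u² cross terms: 2·(2)·(5)·∫cos(x)·sin(2x) dx = 20·(4/3) = 80/3.
  So ∫_0^π u² dx = 2*π + 25*π/2 + 80/3 = 80/3 + 29*π/2.
  (u')² squared terms: (-2)²·∫sin(x)² dx = 4·π/2 = 2*π;  (10)²·∫cos(2x)² dx = 100·π/2 = 50*π.
  (u')² cross terms: 2·(-2)·(10)·∫sin(x)·cos(2x) dx = -40·(-2/3) = 80/3.
  So ∫_0^π (u')² dx = 2*π + 50*π + 80/3 = 80/3 + 52*π.
||u||_{H^1}^2 = (80/3 + 29*π/2) + (80/3 + 52*π) = 160/3 + 133*π/2.


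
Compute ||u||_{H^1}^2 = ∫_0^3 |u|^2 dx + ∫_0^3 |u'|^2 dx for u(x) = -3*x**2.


||u||_{H^1}^2 = 3807/5

The H^1 norm (squared) on an interval (0, L) is
  ||u||_{H^1}^2 = ∫_0^L u(x)^2 dx + ∫_0^L u'(x)^2 dx.
Compute u'(x) = -6*x.
Then u(x)^2 = 9*x**4 and u'(x)^2 = 36*x**2.
Integrate each monomial from 0 to 3 using ∫_0^3 c·x^n dx = c·3^(n+1)/(n+1):
  ∫_0^3 u(x)^2 dx = ∫_0^3 (9*x^4) dx. Term by term:
    ∫_0^3 9*x^4 dx = 2187/5.
  ∫_0^3 u'(x)^2 dx = ∫_0^3 (36*x^2) dx. Term by term:
    ∫_0^3 36*x^2 dx = 324.
Adding: ||u||_{H^1}^2 = 2187/5 + 324 = 3807/5.


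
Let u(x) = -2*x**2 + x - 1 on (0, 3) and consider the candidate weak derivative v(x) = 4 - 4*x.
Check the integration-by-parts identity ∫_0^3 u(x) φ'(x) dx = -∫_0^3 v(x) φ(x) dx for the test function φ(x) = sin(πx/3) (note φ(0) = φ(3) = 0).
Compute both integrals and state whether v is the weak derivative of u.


LHS = 30/π, RHS = 12/π. No, v is not the weak derivative of u.

u(x) = -2*x**2 + x - 1, classical derivative u'(x) = 1 - 4*x.
φ(x) = sin(πx/3), so φ'(x) = π*cos(π*x/3)/3.
Note φ(0) = φ(3) = 0, so the boundary term u·φ vanishes.
LHS = ∫_0^3 u(x) φ'(x) dx = ∫_0^3 (-2*π*x^2*cos(π*x/3)/3 + π*x*cos(π*x/3)/3 - π*cos(π*x/3)/3) dx. Term by term:
  ∫_0^3 -π*cos(π*x/3)/3 dx = 0;  ∫_0^3 -2*π*x^2*cos(π*x/3)/3 dx = 36/π;  ∫_0^3 π*x*cos(π*x/3)/3 dx = -6/π.
Sum: 0 + 36/π − 6/π = 30/π.
So LHS = 30/π.
∫_0^3 v(x) φ(x) dx = ∫_0^3 (-4*x*sin(π*x/3) + 4*sin(π*x/3)) dx. Term by term:
  ∫_0^3 4*sin(π*x/3) dx = 24/π;  ∫_0^3 -4*x*sin(π*x/3) dx = -36/π.
Sum: 24/π − 36/π = -12/π.
So RHS = -∫_0^3 v(x) φ(x) dx = 12/π.
LHS − RHS = 18/π ≠ 0, so the identity fails.
(For a valid weak derivative the identity must hold for EVERY test function, in particular this one. The failure shows v is NOT the weak derivative of u.)
Correct weak derivative would be u'(x) = 1 - 4*x.


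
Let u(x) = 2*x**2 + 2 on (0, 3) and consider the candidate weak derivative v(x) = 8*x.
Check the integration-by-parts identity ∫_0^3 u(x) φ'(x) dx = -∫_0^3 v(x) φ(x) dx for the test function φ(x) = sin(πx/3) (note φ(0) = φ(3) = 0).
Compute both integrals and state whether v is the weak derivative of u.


LHS = -36/π, RHS = -72/π. No, v is not the weak derivative of u.

u(x) = 2*x**2 + 2, classical derivative u'(x) = 4*x.
φ(x) = sin(πx/3), so φ'(x) = π*cos(π*x/3)/3.
Note φ(0) = φ(3) = 0, so the boundary term u·φ vanishes.
LHS = ∫_0^3 u(x) φ'(x) dx = ∫_0^3 (2*π*x^2*cos(π*x/3)/3 + 2*π*cos(π*x/3)/3) dx. Term by term:
  ∫_0^3 2*π*cos(π*x/3)/3 dx = 0;  ∫_0^3 2*π*x^2*cos(π*x/3)/3 dx = -36/π.
Sum: 0 − 36/π = -36/π.
So LHS = -36/π.
∫_0^3 v(x) φ(x) dx = ∫_0^3 (8*x*sin(π*x/3)) dx. Term by term:
  ∫_0^3 8*x*sin(π*x/3) dx = 72/π.
So RHS = -∫_0^3 v(x) φ(x) dx = -72/π.
LHS − RHS = 36/π ≠ 0, so the identity fails.
(For a valid weak derivative the identity must hold for EVERY test function, in particular this one. The failure shows v is NOT the weak derivative of u.)
Correct weak derivative would be u'(x) = 4*x.


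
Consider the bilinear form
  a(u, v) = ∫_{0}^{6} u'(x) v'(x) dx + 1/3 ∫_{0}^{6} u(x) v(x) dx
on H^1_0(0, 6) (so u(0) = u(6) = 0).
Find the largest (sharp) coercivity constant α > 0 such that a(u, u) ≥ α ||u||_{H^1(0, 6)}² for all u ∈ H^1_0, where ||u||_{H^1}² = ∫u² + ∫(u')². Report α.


α = (π^2 + 12)/(π^2 + 36)

Coercivity of a(·,·) on H^1_0(0, 6) means a(u, u) ≥ α ||u||_{H^1}² for every u ∈ H^1_0.
The interval has length L = 6, and Poincaré/coercivity depend only on L. Here a(u, u) = ∫(u')² + (1/3)·∫u².
Here 0 < c = 1/3 < 1. The condition a(u,u) ≥ α||u||_{H^1}² reads (1−α)∫(u')² ≥ (α−c)∫u². Any admissible α is ≤ 1 (rapidly oscillating u have ∫u²/∫(u')² → 0), and α = 1 would force 0 ≥ (1−c)∫u², impossible since c < 1; so 1−α > 0. By the sharp Poincaré inequality on H^1_0 of an interval of length L, ∫(u')² ≥ (π/L)²∫u² with equality for the first sine mode sin(π(x−x₀)/L) (x₀ the left endpoint), so the inequality holds for all u iff (1−α)(π/L)² ≥ α − c, i.e. α ≤ ((π/L)² + c)/((π/L)² + 1) = (1 + c(L/π)²)/(1 + (L/π)²). With (π/L)² = π^2/36 and c = 1/3, the largest admissible constant is α = ((π/L)² + c)/((π/L)² + 1).
Simplifying, α = (π^2 + 12)/(π^2 + 36).


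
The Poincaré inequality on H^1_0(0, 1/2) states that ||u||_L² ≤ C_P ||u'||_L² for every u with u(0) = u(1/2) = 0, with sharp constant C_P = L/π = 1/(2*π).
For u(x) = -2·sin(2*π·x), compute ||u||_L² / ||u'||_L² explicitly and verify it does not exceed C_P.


||u||_L² / ||u'||_L² = 1/(2*π) = C_P.

u(x) = -2·sin(2*π·x), so u'(x) = -4*π*cos(2*π*x).
Writing u(x) = A·sin(kπx/L) with A = -2 and k = 1, use ∫_0^L sin²(kπx/L) dx = L/2 and ∫_0^L cos²(kπx/L) dx = L/2.
u² = 4·sin²(2*π·x) and (u')² = 16*π^2·cos²(2*π·x), and each of sin², cos² integrates to L/2 = 1/4 over (0, 1/2).
∫_0^1/2 u² dx = 1, so ||u||_L² = 1.
∫_0^1/2 (u')² dx = 4*π^2, so ||u'||_L² = 2*π.
Ratio ||u||_L² / ||u'||_L² = 1/(2*π).
Sharp Poincaré constant on H^1_0(0, 1/2) is C_P = L/π = 1/(2*π), achieved by sin(2*π·x).
This is the k = 1 eigenfunction (up to amplitude), so the ratio equals the sharp Poincaré constant exactly.


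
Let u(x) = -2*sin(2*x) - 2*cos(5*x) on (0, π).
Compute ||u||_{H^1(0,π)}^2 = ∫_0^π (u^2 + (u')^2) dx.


||u||_{H^1(0,π)}^2 = -832/21 + 62*π

u'(x) = 10*sin(5*x) - 4*cos(2*x).
Expand u² and (u')² and integrate term by term on (0, π), using: for integers n ≥ 1, ∫_0^π sin²(nx) dx = ∫_0^π cos²(nx) dx = π/2; for n ≠ n', ∫_0^π sin(nx)sin(n'x) dx = ∫_0^π cos(nx)cos(n'x) dx = 0; and by product-to-sum, ∫_0^π sin(nx)cos(n'x) dx = ½∫_0^π [sin((n+n')x) + sin((n−n')x)] dx, which is 0 when n+n' is even and 2n/(n²−n'²) when n+n' is odd (it need not vanish on (0, π)).
  u² squared terms: (-2)²·∫cos(5x)² dx = 4·π/2 = 2*π;  (-2)²·∫sin(2x)² dx = 4·π/2 = 2*π.
  u² cross terms: 2·(-2)·(-2)·∫cos(5x)·sin(2x) dx = 8·(-4/21) = -32/21.
  So ∫_0^π u² dx = 2*π + 2*π − 32/21 = -32/21 + 4*π.
  (u')² squared terms: (-4)²·∫cos(2x)² dx = 16·π/2 = 8*π;  (10)²·∫sin(5x)² dx = 100·π/2 = 50*π.
  (u')² cross terms: 2·(-4)·(10)·∫cos(2x)·sin(5x) dx = -80·(10/21) = -800/21.
  So ∫_0^π (u')² dx = 8*π + 50*π − 800/21 = -800/21 + 58*π.
||u||_{H^1}^2 = (-32/21 + 4*π) + (-800/21 + 58*π) = -832/21 + 62*π.


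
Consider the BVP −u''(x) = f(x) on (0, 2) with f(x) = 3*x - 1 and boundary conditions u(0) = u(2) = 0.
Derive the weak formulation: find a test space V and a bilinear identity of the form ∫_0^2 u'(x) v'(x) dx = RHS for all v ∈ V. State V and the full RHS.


V = H^1_0(0, 2) (so v(0) = v(2) = 0); weak form: ∫_0^2 u'v' dx = ∫_0^2 (3*x - 1) v dx for all v ∈ V.

Multiply both sides by a test function v and integrate from 0 to 2:
  ∫_0^2 −u''(x) v(x) dx = ∫_0^2 f(x) v(x) dx.
Integrate the LHS by parts once:
  ∫_0^2 −u'' v dx = −[u'(x) v(x)]_0^2 + ∫_0^2 u'(x) v'(x) dx.
Thus ∫_0^2 u'(x) v'(x) dx = ∫_0^2 f(x) v(x) dx + [u'(x) v(x)]_0^2.
Choose V so that boundary terms are either known or forced to vanish.
u is Dirichlet: u(0) = u(2) = 0. Let V = H^1_0(0, 2); then v(0) = v(2) = 0, and [u' v]_0^2 = 0.
Weak formulation: find u (satisfying any essential BC) such that ∫_0^2 u'(x) v'(x) dx = ∫_0^2 f v dx for all v ∈ V.
Substituting f(x) = 3*x - 1, the right-hand side is ∫_0^2 (3*x - 1) v dx.


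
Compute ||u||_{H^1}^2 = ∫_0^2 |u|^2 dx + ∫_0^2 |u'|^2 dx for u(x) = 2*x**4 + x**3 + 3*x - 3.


||u||_{H^1}^2 = 769648/315

The H^1 norm (squared) on an interval (0, L) is
  ||u||_{H^1}^2 = ∫_0^L u(x)^2 dx + ∫_0^L u'(x)^2 dx.
Compute u'(x) = 8*x**3 + 3*x**2 + 3.
Then u(x)^2 = 4*x**8 + 4*x**7 + x**6 + 12*x**5 - 6*x**4 - 6*x**3 + 9*x**2 - 18*x + 9 and u'(x)^2 = 64*x**6 + 48*x**5 + 9*x**4 + 48*x**3 + 18*x**2 + 9.
Integrate each monomial from 0 to 2 using ∫_0^2 c·x^n dx = c·2^(n+1)/(n+1):
  ∫_0^2 u(x)^2 dx = ∫_0^2 (4*x^8 + 4*x^7 + x^6 + 12*x^5 - 6*x^4 - 6*x^3 + 9*x^2 - 18*x + 9) dx. Term by term:
    ∫_0^2 4*x^8 dx = 2048/9;  ∫_0^2 4*x^7 dx = 128;  ∫_0^2 x^6 dx = 128/7;
    ∫_0^2 12*x^5 dx = 128;  ∫_0^2 -6*x^4 dx = -192/5;  ∫_0^2 -6*x^3 dx = -24;
    ∫_0^2 9*x^2 dx = 24;  ∫_0^2 -18*x dx = -36;  ∫_0^2 9 dx = 18.
  Sum: 2048/9 + 128 + 128/7 + 128 − 192/5 − 24 + 24 − 36 + 18 = 140314/315.
  ∫_0^2 u'(x)^2 dx = ∫_0^2 (64*x^6 + 48*x^5 + 9*x^4 + 48*x^3 + 18*x^2 + 9) dx. Term by term:
    ∫_0^2 64*x^6 dx = 8192/7;  ∫_0^2 48*x^5 dx = 512;  ∫_0^2 9*x^4 dx = 288/5;
    ∫_0^2 48*x^3 dx = 192;  ∫_0^2 18*x^2 dx = 48;  ∫_0^2 9 dx = 18.
  Sum: 8192/7 + 512 + 288/5 + 192 + 48 + 18 = 69926/35.
Adding: ||u||_{H^1}^2 = 140314/315 + 69926/35 = 769648/315.


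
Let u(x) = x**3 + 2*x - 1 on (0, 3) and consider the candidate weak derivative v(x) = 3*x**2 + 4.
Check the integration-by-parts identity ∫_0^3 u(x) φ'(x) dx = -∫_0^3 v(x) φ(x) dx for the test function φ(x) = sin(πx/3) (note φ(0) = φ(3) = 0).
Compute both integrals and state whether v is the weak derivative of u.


LHS = -93/π + 324/π^3, RHS = -105/π + 324/π^3. No, v is not the weak derivative of u.

u(x) = x**3 + 2*x - 1, classical derivative u'(x) = 3*x**2 + 2.
φ(x) = sin(πx/3), so φ'(x) = π*cos(π*x/3)/3.
Note φ(0) = φ(3) = 0, so the boundary term u·φ vanishes.
LHS = ∫_0^3 u(x) φ'(x) dx = ∫_0^3 (π*x^3*cos(π*x/3)/3 + 2*π*x*cos(π*x/3)/3 - π*cos(π*x/3)/3) dx. Term by term:
  ∫_0^3 -π*cos(π*x/3)/3 dx = 0;  ∫_0^3 π*x^3*cos(π*x/3)/3 dx = -81/π + 324/π^3;  ∫_0^3 2*π*x*cos(π*x/3)/3 dx = -12/π.
Sum: 0 + -81/π + 324/π^3 − 12/π = -93/π + 324/π^3.
So LHS = -93/π + 324/π^3.
∫_0^3 v(x) φ(x) dx = ∫_0^3 (3*x^2*sin(π*x/3) + 4*sin(π*x/3)) dx. Term by term:
  ∫_0^3 4*sin(π*x/3) dx = 24/π;  ∫_0^3 3*x^2*sin(π*x/3) dx = -324/π^3 + 81/π.
Sum: 24/π + -324/π^3 + 81/π = -324/π^3 + 105/π.
So RHS = -∫_0^3 v(x) φ(x) dx = -105/π + 324/π^3.
LHS − RHS = 12/π ≠ 0, so the identity fails.
(For a valid weak derivative the identity must hold for EVERY test function, in particular this one. The failure shows v is NOT the weak derivative of u.)
Correct weak derivative would be u'(x) = 3*x**2 + 2.


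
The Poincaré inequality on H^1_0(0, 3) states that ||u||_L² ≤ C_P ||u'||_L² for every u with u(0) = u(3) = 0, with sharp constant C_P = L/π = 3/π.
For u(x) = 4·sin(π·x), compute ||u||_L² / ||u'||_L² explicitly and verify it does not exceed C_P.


||u||_L² / ||u'||_L² = 1/π < C_P = 3/π.

u(x) = 4·sin(π·x), so u'(x) = 4*π*cos(π*x).
Writing u(x) = A·sin(kπx/L) with A = 4 and k = 3, use ∫_0^L sin²(kπx/L) dx = L/2 and ∫_0^L cos²(kπx/L) dx = L/2.
u² = 16·sin²(π·x) and (u')² = 16*π^2·cos²(π·x), and each of sin², cos² integrates to L/2 = 3/2 over (0, 3).
∫_0^3 u² dx = 24, so ||u||_L² = 2*sqrt(6).
∫_0^3 (u')² dx = 24*π^2, so ||u'||_L² = 2*sqrt(6)*π.
Ratio ||u||_L² / ||u'||_L² = 1/π.
Sharp Poincaré constant on H^1_0(0, 3) is C_P = L/π = 3/π, achieved by sin(π/3·x).
This is the k = 3 harmonic; the ratio L/(kπ) is strictly less than C_P = L/π, consistent with the sharp inequality ||u||_L² ≤ C_P ||u'||_L².


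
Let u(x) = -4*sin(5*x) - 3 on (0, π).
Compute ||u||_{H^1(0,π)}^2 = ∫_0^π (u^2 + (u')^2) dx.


||u||_{H^1(0,π)}^2 = 48/5 + 217*π

u'(x) = -20*cos(5*x).
Expand u² and (u')² and integrate term by term on (0, π), using: for integers n ≥ 1, ∫_0^π sin²(nx) dx = ∫_0^π cos²(nx) dx = π/2; for n ≠ n', ∫_0^π sin(nx)sin(n'x) dx = ∫_0^π cos(nx)cos(n'x) dx = 0; and by product-to-sum, ∫_0^π sin(nx)cos(n'x) dx = ½∫_0^π [sin((n+n')x) + sin((n−n')x)] dx, which is 0 when n+n' is even and 2n/(n²−n'²) when n+n' is odd (it need not vanish on (0, π)). For the constant mode: ∫_0^π 1 dx = π, ∫_0^π cos(nx) dx = 0, ∫_0^π sin(nx) dx = (1−(−1)^n)/n.
  u² squared terms: (-3)²·∫1 dx = 9·π = 9*π;  (-4)²·∫sin(5x)² dx = 16·π/2 = 8*π.
  u² cross terms: 2·(-3)·(-4)·∫1·sin(5x) dx = 24·(2/5) = 48/5.
  So ∫_0^π u² dx = 9*π + 8*π + 48/5 = 48/5 + 17*π.
  (u')² squared terms: (-20)²·∫cos(5x)² dx = 400·π/2 = 200*π.
  So ∫_0^π (u')² dx = 200*π.
||u||_{H^1}^2 = (48/5 + 17*π) + (200*π) = 48/5 + 217*π.


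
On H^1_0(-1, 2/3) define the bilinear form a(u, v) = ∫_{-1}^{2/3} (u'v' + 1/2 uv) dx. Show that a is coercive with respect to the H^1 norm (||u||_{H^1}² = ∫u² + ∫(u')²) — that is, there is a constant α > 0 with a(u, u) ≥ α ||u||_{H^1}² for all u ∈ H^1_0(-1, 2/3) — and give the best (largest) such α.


α = (25 + 18*π^2)/(2*(25 + 9*π^2))

Coercivity of a(·,·) on H^1_0(-1, 2/3) means a(u, u) ≥ α ||u||_{H^1}² for every u ∈ H^1_0.
The interval has length L = 5/3, and Poincaré/coercivity depend only on L. Here a(u, u) = ∫(u')² + (1/2)·∫u².
Here 0 < c = 1/2 < 1. The condition a(u,u) ≥ α||u||_{H^1}² reads (1−α)∫(u')² ≥ (α−c)∫u². Any admissible α is ≤ 1 (rapidly oscillating u have ∫u²/∫(u')² → 0), and α = 1 would force 0 ≥ (1−c)∫u², impossible since c < 1; so 1−α > 0. By the sharp Poincaré inequality on H^1_0 of an interval of length L, ∫(u')² ≥ (π/L)²∫u² with equality for the first sine mode sin(π(x−x₀)/L) (x₀ the left endpoint), so the inequality holds for all u iff (1−α)(π/L)² ≥ α − c, i.e. α ≤ ((π/L)² + c)/((π/L)² + 1) = (1 + c(L/π)²)/(1 + (L/π)²). With (π/L)² = 9*π^2/25 and c = 1/2, the largest admissible constant is α = ((π/L)² + c)/((π/L)² + 1).
Simplifying, α = (25 + 18*π^2)/(2*(25 + 9*π^2)).


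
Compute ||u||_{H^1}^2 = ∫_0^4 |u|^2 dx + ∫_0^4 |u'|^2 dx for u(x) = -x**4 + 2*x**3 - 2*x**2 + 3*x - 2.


||u||_{H^1}^2 = 7427036/315

The H^1 norm (squared) on an interval (0, L) is
  ||u||_{H^1}^2 = ∫_0^L u(x)^2 dx + ∫_0^L u'(x)^2 dx.
Compute u'(x) = -4*x**3 + 6*x**2 - 4*x + 3.
Then u(x)^2 = x**8 - 4*x**7 + 8*x**6 - 14*x**5 + 20*x**4 - 20*x**3 + 17*x**2 - 12*x + 4 and u'(x)^2 = 16*x**6 - 48*x**5 + 68*x**4 - 72*x**3 + 52*x**2 - 24*x + 9.
Integrate each monomial from 0 to 4 using ∫_0^4 c·x^n dx = c·4^(n+1)/(n+1):
  ∫_0^4 u(x)^2 dx = ∫_0^4 (x^8 - 4*x^7 + 8*x^6 - 14*x^5 + 20*x^4 - 20*x^3 + 17*x^2 - 12*x + 4) dx. Term by term:
    ∫_0^4 x^8 dx = 262144/9;  ∫_0^4 -4*x^7 dx = -32768;  ∫_0^4 8*x^6 dx = 131072/7;
    ∫_0^4 -14*x^5 dx = -28672/3;  ∫_0^4 20*x^4 dx = 4096;  ∫_0^4 -20*x^3 dx = -1280;
    ∫_0^4 17*x^2 dx = 1088/3;  ∫_0^4 -12*x dx = -96;  ∫_0^4 4 dx = 16.
  Sum: 262144/9 − 32768 + 131072/7 − 28672/3 + 4096 − 1280 + 1088/3 − 96 + 16 = 543376/63.
  ∫_0^4 u'(x)^2 dx = ∫_0^4 (16*x^6 - 48*x^5 + 68*x^4 - 72*x^3 + 52*x^2 - 24*x + 9) dx. Term by term:
    ∫_0^4 16*x^6 dx = 262144/7;  ∫_0^4 -48*x^5 dx = -32768;  ∫_0^4 68*x^4 dx = 69632/5;
    ∫_0^4 -72*x^3 dx = -4608;  ∫_0^4 52*x^2 dx = 3328/3;  ∫_0^4 -24*x dx = -192;
    ∫_0^4 9 dx = 36.
  Sum: 262144/7 − 32768 + 69632/5 − 4608 + 3328/3 − 192 + 36 = 1570052/105.
Adding: ||u||_{H^1}^2 = 543376/63 + 1570052/105 = 7427036/315.
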